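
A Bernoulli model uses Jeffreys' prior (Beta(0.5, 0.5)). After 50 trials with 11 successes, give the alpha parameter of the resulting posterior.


Posterior = Beta(prior_alpha + successes, prior_beta + failures)
= Beta(0.5 + 11, 0.5 + 39)
Posterior alpha = 0.5 + k = 0.5 + 11 = 11.5

11.5


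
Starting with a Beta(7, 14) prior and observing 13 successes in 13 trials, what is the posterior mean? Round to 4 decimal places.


Posterior parameters: alpha = 7 + 13 = 20
beta = 14 + 0 = 14
Posterior mean = alpha / (alpha + beta) = 20 / 34
= 0.5882

0.5882


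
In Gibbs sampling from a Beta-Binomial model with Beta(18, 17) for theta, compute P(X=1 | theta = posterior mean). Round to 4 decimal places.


Posterior mean = alpha/(alpha+beta) = 18/35 = 0.5143
P(X=1|theta=mean) = theta = 0.5143

0.5143


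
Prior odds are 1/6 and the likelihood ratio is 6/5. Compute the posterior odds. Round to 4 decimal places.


Posterior odds = prior odds * likelihood ratio
= (1/6) * (6/5)
= 6 / 30
= 0.2

0.2


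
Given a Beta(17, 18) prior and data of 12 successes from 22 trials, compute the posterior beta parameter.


Number of failures = 22 - 12 = 10
Posterior beta = 18 + 10 = 28

28


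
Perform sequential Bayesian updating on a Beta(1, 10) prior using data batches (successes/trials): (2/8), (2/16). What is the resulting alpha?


Accumulate successes: 4
Posterior alpha = prior alpha + sum of successes
= 1 + 4 = 5

5


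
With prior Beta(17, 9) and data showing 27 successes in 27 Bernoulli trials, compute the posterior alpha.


Conjugate update: alpha_posterior = alpha_prior + k
= 17 + 27 = 44

44


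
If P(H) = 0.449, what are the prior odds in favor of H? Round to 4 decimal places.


Prior odds = P(H) / (1 - P(H))
= 0.449 / 0.551
= 0.8149

0.8149


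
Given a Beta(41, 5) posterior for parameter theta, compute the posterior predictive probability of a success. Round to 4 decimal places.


For a Beta-Bernoulli model, the predictive probability is the mean:
P(success) = 41/(41+5) = 41/46 = 0.8913

0.8913


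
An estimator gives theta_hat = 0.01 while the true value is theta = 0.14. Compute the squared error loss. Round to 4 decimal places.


The squared error loss is (theta_hat - theta)^2
= (0.01 - 0.14)^2
= (-0.13)^2 = 0.0169

0.0169


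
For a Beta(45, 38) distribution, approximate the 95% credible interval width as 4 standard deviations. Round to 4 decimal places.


Variance of Beta(a,b) = ab / ((a+b)^2 * (a+b+1))
= 45*38 / ((83)^2 * 84)
= 0.003
SD = sqrt(0.003) = 0.0544
Width = 4 * SD = 0.2174

0.2174


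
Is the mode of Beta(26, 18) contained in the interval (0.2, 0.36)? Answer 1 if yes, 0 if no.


Mode = (a-1)/(a+b-2) = 25/42 = 0.5952
Interval: (0.2, 0.36)
Contains mode? 0

0


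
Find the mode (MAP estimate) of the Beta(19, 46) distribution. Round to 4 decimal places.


For Beta(a,b) with a,b > 1:
Mode = (a-1)/(a+b-2) = (19-1)/(65-2)
= 18/63 = 0.2857

0.2857


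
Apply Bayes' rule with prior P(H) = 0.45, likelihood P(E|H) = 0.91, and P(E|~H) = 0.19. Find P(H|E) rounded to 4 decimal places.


Step 1: Compute marginal P(E) = P(E|H)P(H) + P(E|~H)P(~H)
= 0.91*0.45 + 0.19*0.55 = 0.514
Step 2: P(H|E) = P(E|H)P(H)/P(E) = 0.4095/0.514
= 0.7967

0.7967


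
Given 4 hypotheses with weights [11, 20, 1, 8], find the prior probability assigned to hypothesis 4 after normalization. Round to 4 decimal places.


To normalize, divide each weight by the sum of all weights.
Sum = 40
Prior(H4) = 8/40 = 0.2

0.2


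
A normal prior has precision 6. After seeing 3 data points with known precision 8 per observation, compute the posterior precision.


In the conjugate normal model, precisions add:
tau_posterior = tau_prior + n * tau_data
= 6 + 3*8 = 30

30


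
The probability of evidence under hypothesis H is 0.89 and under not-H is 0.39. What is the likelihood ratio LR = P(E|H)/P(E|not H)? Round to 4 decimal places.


LR = 0.89 / 0.39
= 2.2821

2.2821


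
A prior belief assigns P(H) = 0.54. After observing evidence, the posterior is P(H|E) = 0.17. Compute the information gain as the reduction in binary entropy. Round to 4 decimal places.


H(prior) = -0.54*log2(0.54) - 0.46*log2(0.46)
= 0.9954
H(post) = -0.17*log2(0.17) - 0.83*log2(0.83)
= 0.6577
IG = 0.9954 - 0.6577 = 0.3377

0.3377


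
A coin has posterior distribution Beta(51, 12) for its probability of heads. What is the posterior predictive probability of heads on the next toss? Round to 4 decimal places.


Posterior predictive = E[theta] = alpha/(alpha+beta)
= 51/63
= 0.8095

0.8095


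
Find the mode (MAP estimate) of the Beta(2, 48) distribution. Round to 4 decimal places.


For Beta(a,b) with a,b > 1:
Mode = (a-1)/(a+b-2) = (2-1)/(50-2)
= 1/48 = 0.0208

0.0208


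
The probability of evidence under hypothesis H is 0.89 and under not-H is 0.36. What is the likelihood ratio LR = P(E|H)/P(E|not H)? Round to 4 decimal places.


LR = 0.89 / 0.36
= 2.4722

2.4722


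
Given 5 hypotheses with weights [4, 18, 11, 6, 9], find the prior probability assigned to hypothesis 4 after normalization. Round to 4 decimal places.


To normalize, divide each weight by the sum of all weights.
Sum = 48
Prior(H4) = 6/48 = 0.125

0.125


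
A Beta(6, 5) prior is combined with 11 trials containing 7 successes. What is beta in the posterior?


In conjugate updating:
beta_posterior = beta_prior + (n - k)
= 5 + (11 - 7)
= 5 + 4 = 9

9


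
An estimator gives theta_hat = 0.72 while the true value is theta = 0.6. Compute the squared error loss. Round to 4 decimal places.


The squared error loss is (theta_hat - theta)^2
= (0.72 - 0.6)^2
= (0.12)^2 = 0.0144

0.0144


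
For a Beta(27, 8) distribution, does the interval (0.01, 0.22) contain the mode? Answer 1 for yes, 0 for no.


Mode of Beta(a,b) = (a-1)/(a+b-2)
= (27-1)/(27+8-2) = 0.7879
Check: 0.01 <= 0.7879 <= 0.22?
Result: 0

0


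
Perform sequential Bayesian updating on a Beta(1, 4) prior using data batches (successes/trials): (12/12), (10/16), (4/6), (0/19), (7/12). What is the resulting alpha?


Accumulate successes: 33
Posterior alpha = prior alpha + sum of successes
= 1 + 33 = 34

34


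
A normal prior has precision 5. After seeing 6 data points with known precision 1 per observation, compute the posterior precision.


In the conjugate normal model, precisions add:
tau_posterior = tau_prior + n * tau_data
= 5 + 6*1 = 11

11


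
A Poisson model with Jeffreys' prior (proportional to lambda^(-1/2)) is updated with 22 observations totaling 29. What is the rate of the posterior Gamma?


Posterior = Gamma(0.5 + S, n)
= Gamma(0.5 + 29, 22)
Posterior rate = 0 + n = 22

22.0


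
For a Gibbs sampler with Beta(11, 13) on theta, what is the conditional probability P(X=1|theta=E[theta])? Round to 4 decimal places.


E[theta] = 11/(11+13) = 0.4583
P(X=1|theta) = theta = 0.4583

0.4583


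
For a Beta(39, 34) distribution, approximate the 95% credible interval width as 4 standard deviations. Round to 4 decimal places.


Variance of Beta(a,b) = ab / ((a+b)^2 * (a+b+1))
= 39*34 / ((73)^2 * 74)
= 0.0034
SD = sqrt(0.0034) = 0.058
Width = 4 * SD = 0.2319

0.2319


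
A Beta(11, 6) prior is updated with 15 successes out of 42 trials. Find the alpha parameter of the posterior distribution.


In the Beta-Binomial conjugate update:
alpha_post = alpha_prior + successes
= 11 + 15
= 26

26


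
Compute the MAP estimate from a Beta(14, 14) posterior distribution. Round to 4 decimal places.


MAP = mode of Beta distribution
= (alpha - 1)/(alpha + beta - 2)
= (14-1)/(14+14-2)
= 13/26 = 0.5

0.5


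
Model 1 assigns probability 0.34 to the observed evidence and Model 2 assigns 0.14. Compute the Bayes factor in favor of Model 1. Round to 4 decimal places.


BF = P(data|M1) / P(data|M2)
= 0.34 / 0.14 = 2.4286

2.4286


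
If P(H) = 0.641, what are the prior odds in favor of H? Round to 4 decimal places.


Prior odds = P(H) / (1 - P(H))
= 0.641 / 0.359
= 1.7855

1.7855


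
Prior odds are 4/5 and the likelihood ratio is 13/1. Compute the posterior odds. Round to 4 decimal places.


Posterior odds = prior odds * likelihood ratio
= (4/5) * (13/1)
= 52 / 5
= 10.4

10.4


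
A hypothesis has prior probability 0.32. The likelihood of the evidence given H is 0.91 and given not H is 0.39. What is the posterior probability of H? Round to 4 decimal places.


Using Bayes' theorem:
P(E) = 0.32 * 0.91 + 0.68 * 0.39
P(E) = 0.5564
P(H|E) = (0.32 * 0.91) / 0.5564 = 0.5234

0.5234


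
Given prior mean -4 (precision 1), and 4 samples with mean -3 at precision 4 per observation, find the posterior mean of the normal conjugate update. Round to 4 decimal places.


The posterior mean is a precision-weighted average of prior and data.
Post. prec. = 1 + 16 = 17
Post. mean = (-4 + -48)/17 = -52/17 = -3.0588

-3.0588


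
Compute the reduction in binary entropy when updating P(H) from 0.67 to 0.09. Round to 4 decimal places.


H_before = -p*log2(p) - (1-p)*log2(1-p) for p=0.67: 0.9149
H_after for p=0.09: 0.4365
Reduction = 0.9149 - 0.4365 = 0.4785

0.4785


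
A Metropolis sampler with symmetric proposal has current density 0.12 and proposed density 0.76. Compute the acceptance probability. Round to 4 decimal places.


For symmetric proposals, acceptance = min(1, pi(x*)/pi(x))
= min(1, 0.76/0.12)
= min(1, 6.3333) = 1.0

1.0


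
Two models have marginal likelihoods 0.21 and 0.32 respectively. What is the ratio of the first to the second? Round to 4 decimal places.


Evidence ratio = 0.21 / 0.32
= 0.6562

0.6562


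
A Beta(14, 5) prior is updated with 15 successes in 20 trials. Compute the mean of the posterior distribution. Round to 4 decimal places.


After update: Beta(29, 10)
Mean = 29 / (29 + 10) = 29 / 39
= 0.7436

0.7436


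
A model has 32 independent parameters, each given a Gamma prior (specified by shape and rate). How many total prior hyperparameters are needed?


Each Gamma prior needs 2 hyperparameters (shape and rate).
Total = 2 * 32 = 64

64


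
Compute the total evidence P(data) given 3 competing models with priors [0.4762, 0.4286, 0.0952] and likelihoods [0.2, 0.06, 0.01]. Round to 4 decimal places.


Marginal likelihood = sum P(model_i) * P(data|model_i)
Model 1: 0.4762 * 0.2 = 0.0952
Model 2: 0.4286 * 0.06 = 0.0257
Model 3: 0.0952 * 0.01 = 0.001
Total = 0.1219

0.1219


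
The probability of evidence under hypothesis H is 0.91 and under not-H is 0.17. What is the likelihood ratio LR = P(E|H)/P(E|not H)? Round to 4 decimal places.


LR = 0.91 / 0.17
= 5.3529

5.3529


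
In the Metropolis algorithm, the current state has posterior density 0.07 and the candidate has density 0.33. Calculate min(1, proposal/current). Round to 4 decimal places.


Ratio = 0.33/0.07 = 4.7143
Acceptance probability = min(1, 4.7143)
= 1.0

1.0


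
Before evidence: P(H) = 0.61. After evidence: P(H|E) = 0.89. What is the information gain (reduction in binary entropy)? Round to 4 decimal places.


Prior entropy = 0.9648
Posterior entropy = 0.4999
Information gain = 0.9648 - 0.4999 = 0.4649

0.4649


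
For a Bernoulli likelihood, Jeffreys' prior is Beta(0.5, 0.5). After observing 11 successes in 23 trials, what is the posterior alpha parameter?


Jeffreys' prior for Bernoulli is Beta(0.5, 0.5).
Posterior is Beta(0.5 + k, 0.5 + n - k).
Posterior alpha = 0.5 + k = 0.5 + 11 = 11.5

11.5


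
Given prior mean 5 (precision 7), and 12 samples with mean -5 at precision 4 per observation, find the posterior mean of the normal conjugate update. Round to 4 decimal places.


The posterior mean is a precision-weighted average of prior and data.
Post. prec. = 7 + 48 = 55
Post. mean = (35 + -240)/55 = -205/55 = -3.7273

-3.7273


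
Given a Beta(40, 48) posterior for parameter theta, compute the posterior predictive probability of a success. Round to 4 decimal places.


For a Beta-Bernoulli model, the predictive probability is the mean:
P(success) = 40/(40+48) = 40/88 = 0.4545

0.4545


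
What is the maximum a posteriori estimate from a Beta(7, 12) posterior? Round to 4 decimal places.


The MAP estimate equals the mode of the distribution.
Mode of Beta(a,b) = (a-1)/(a+b-2)
= 6/17
= 0.3529

0.3529


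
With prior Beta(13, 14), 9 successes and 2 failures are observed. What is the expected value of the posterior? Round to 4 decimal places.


Posterior = Beta(22, 16)
E[theta] = alpha/(alpha+beta)
= 22/38 = 0.5789

0.5789


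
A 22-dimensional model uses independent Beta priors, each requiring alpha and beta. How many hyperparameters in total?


Per parameter: 2 (alpha and beta).
Total = 22 * 2 = 44

44


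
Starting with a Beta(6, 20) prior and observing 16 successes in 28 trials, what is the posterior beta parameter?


Posterior beta = prior beta + failures
Failures = 28 - 16 = 12
beta_post = 20 + 12 = 32

32


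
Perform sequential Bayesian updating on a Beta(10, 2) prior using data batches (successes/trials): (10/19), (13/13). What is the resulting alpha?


Accumulate successes: 23
Posterior alpha = prior alpha + sum of successes
= 10 + 23 = 33

33


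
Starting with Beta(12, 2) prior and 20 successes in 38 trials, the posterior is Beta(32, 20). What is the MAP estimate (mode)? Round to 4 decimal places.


The mode of Beta(a, b) when a > 1 and b > 1 is (a-1)/(a+b-2)
= (32 - 1) / (32 + 20 - 2)
= 31 / 50
= 0.62

0.62


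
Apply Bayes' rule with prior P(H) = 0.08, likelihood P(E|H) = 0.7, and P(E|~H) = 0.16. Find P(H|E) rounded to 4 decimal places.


Step 1: Compute marginal P(E) = P(E|H)P(H) + P(E|~H)P(~H)
= 0.7*0.08 + 0.16*0.92 = 0.2032
Step 2: P(H|E) = P(E|H)P(H)/P(E) = 0.056/0.2032
= 0.2756

0.2756


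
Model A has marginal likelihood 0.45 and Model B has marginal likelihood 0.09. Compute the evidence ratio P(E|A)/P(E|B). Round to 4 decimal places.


Evidence ratio = P(E|A) / P(E|B)
= 0.45 / 0.09
= 5.0

5.0


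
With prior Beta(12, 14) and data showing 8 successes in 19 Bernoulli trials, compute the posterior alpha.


Conjugate update: alpha_posterior = alpha_prior + k
= 12 + 8 = 20

20


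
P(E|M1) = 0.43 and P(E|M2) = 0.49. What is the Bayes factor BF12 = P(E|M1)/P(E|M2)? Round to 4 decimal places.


Bayes factor BF12 = P(E|M1) / P(E|M2)
= 0.43 / 0.49
= 0.8776

0.8776


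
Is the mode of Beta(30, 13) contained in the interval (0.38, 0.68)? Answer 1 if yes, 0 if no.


Mode = (a-1)/(a+b-2) = 29/41 = 0.7073
Interval: (0.38, 0.68)
Contains mode? 0

0


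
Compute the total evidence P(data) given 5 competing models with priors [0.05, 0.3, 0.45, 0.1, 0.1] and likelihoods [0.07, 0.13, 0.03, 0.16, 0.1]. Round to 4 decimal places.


Marginal likelihood = sum P(model_i) * P(data|model_i)
Model 1: 0.05 * 0.07 = 0.0035
Model 2: 0.3 * 0.13 = 0.039
Model 3: 0.45 * 0.03 = 0.0135
Model 4: 0.1 * 0.16 = 0.016
Model 5: 0.1 * 0.1 = 0.01
Total = 0.082

0.082


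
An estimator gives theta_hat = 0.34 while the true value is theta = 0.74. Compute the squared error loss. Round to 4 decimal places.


The squared error loss is (theta_hat - theta)^2
= (0.34 - 0.74)^2
= (-0.4)^2 = 0.16

0.16


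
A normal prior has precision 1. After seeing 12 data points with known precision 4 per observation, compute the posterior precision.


In the conjugate normal model, precisions add:
tau_posterior = tau_prior + n * tau_data
= 1 + 12*4 = 49

49


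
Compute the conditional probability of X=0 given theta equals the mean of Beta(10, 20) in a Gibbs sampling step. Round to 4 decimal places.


Mean of Beta(10, 20) = 0.3333
P(X=0 | theta=0.3333) = 0.6667

0.6667


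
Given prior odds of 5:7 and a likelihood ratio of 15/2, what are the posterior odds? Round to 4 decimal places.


Posterior odds = prior odds * LR
Prior odds = 5/7 = 0.7143
LR = 15/2 = 7.5
Posterior odds = 0.7143 * 7.5 = 5.3571

5.3571


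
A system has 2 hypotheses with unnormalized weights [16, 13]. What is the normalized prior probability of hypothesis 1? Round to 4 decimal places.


The normalized prior is the weight divided by the total.
Total weight = 29
P(H1) = 16 / 29 = 0.5517

0.5517


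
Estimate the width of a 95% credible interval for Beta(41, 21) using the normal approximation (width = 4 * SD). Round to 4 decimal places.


For Beta(a,b): Var = ab/((a+b)^2(a+b+1))
Var = 0.0036, SD = 0.0596
Approximate 95% CI width = 4 * 0.0596 = 0.2385

0.2385


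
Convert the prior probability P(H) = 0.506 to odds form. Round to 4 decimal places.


P(not H) = 1 - 0.506 = 0.494
Odds = 0.506 / 0.494 = 1.0243

1.0243


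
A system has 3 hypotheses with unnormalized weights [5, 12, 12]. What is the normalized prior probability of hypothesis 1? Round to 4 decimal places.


The normalized prior is the weight divided by the total.
Total weight = 29
P(H1) = 5 / 29 = 0.1724

0.1724


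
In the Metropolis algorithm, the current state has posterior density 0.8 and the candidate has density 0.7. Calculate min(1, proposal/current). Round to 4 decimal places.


Ratio = 0.7/0.8 = 0.875
Acceptance probability = min(1, 0.875)
= 0.875

0.875


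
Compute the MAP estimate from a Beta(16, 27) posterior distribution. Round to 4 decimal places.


MAP = mode of Beta distribution
= (alpha - 1)/(alpha + beta - 2)
= (16-1)/(16+27-2)
= 15/41 = 0.3659

0.3659


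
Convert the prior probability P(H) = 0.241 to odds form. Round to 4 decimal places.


P(not H) = 1 - 0.241 = 0.759
Odds = 0.241 / 0.759 = 0.3175

0.3175


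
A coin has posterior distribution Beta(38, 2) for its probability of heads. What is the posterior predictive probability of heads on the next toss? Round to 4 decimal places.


Posterior predictive = E[theta] = alpha/(alpha+beta)
= 38/40
= 0.95

0.95


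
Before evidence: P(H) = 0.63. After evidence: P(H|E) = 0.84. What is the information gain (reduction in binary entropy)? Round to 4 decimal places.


Prior entropy = 0.9507
Posterior entropy = 0.6343
Information gain = 0.9507 - 0.6343 = 0.3164

0.3164


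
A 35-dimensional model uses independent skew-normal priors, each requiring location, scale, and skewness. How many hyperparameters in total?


Per parameter: 3 (location, scale, and skewness).
Total = 35 * 3 = 105

105


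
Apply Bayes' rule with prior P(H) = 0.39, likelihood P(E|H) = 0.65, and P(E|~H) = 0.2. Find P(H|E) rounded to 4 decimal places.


Step 1: Compute marginal P(E) = P(E|H)P(H) + P(E|~H)P(~H)
= 0.65*0.39 + 0.2*0.61 = 0.3755
Step 2: P(H|E) = P(E|H)P(H)/P(E) = 0.2535/0.3755
= 0.6751

0.6751


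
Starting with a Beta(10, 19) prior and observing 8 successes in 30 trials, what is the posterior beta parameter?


Posterior beta = prior beta + failures
Failures = 30 - 8 = 22
beta_post = 19 + 22 = 41

41


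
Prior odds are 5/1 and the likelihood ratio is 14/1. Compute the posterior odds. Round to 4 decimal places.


Posterior odds = prior odds * likelihood ratio
= (5/1) * (14/1)
= 70 / 1
= 70.0

70.0


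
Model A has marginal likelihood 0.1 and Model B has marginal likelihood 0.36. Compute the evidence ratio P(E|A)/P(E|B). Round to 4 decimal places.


Evidence ratio = P(E|A) / P(E|B)
= 0.1 / 0.36
= 0.2778

0.2778


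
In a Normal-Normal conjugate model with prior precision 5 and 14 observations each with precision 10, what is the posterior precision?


Posterior precision = prior precision + n * observation precision
= 5 + 14 * 10
= 5 + 140 = 145

145


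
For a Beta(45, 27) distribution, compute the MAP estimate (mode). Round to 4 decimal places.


MAP = mode = (a-1)/(a+b-2)
= (45-1)/(45+27-2)
= 44/70 = 0.6286

0.6286


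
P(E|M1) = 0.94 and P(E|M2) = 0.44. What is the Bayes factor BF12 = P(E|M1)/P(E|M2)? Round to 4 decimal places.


Bayes factor BF12 = P(E|M1) / P(E|M2)
= 0.94 / 0.44
= 2.1364

2.1364


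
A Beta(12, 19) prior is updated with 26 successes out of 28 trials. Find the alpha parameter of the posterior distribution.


In the Beta-Binomial conjugate update:
alpha_post = alpha_prior + successes
= 12 + 26
= 38

38


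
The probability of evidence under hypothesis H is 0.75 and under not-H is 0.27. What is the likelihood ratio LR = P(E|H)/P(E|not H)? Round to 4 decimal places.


LR = 0.75 / 0.27
= 2.7778

2.7778


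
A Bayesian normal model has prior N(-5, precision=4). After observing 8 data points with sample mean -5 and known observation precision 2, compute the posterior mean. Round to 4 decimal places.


Posterior mean = (prior_precision * prior_mean + n * data_precision * data_mean) / (prior_precision + n * data_precision)
Numerator = 4*-5 + 8*2*-5 = -100
Denominator = 4 + 8*2 = 20
Posterior mean = -5.0

-5.0


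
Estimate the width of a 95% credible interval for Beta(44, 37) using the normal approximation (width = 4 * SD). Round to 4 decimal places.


For Beta(a,b): Var = ab/((a+b)^2(a+b+1))
Var = 0.003, SD = 0.055
Approximate 95% CI width = 4 * 0.055 = 0.22

0.22


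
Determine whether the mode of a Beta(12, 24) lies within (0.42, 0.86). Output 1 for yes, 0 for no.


First find the mode: (a-1)/(a+b-2) = 0.3235
Is 0.3235 in (0.42, 0.86)? 0

0


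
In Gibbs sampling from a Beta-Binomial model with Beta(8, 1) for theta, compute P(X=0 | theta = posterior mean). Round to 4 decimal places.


Posterior mean = alpha/(alpha+beta) = 8/9 = 0.8889
P(X=0|theta=mean) = 1 - theta = 0.1111

0.1111


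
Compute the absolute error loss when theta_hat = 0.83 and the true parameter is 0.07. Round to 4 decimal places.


L = |theta_hat - theta_true|
= |0.83 - 0.07| = 0.76

0.76


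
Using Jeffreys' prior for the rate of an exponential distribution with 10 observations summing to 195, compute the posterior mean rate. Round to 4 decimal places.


Jeffreys' prior leads to posterior Gamma(10, 195).
Mean = 10/195 = 0.0513

0.0513


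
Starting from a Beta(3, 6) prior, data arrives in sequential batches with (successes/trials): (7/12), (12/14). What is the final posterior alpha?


In sequential Bayesian updating, we sum all successes.
Total successes = 19
Final alpha = 3 + 19 = 22

22


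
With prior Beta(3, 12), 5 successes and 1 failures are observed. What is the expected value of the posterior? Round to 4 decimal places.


Posterior = Beta(8, 13)
E[theta] = alpha/(alpha+beta)
= 8/21 = 0.381

0.381


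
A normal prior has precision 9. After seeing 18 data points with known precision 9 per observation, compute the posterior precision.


In the conjugate normal model, precisions add:
tau_posterior = tau_prior + n * tau_data
= 9 + 18*9 = 171

171


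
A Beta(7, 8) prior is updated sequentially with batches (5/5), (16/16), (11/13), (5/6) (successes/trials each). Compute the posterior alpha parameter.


Sequential conjugate updating is equivalent to a single batch update.
Total successes across all batches = 37
alpha_posterior = alpha_prior + total_successes = 7 + 37
= 44

44


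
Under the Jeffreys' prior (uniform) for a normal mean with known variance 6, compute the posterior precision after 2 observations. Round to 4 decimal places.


Prior precision = 0 (flat prior).
Post. prec. = 0 + n/var = 2/6 = 0.3333

0.3333


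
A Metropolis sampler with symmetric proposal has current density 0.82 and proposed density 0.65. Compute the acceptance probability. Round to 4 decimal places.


For symmetric proposals, acceptance = min(1, pi(x*)/pi(x))
= min(1, 0.65/0.82)
= min(1, 0.7927) = 0.7927

0.7927


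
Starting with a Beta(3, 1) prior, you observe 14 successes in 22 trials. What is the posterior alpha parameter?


For a Beta-Binomial conjugate model:
Posterior alpha = prior alpha + number of successes
= 3 + 14 = 17

17


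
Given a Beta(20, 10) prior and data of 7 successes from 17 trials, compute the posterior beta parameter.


Number of failures = 17 - 7 = 10
Posterior beta = 10 + 10 = 20

20


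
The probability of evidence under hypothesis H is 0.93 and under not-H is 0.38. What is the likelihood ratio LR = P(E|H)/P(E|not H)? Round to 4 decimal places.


LR = 0.93 / 0.38
= 2.4474

2.4474


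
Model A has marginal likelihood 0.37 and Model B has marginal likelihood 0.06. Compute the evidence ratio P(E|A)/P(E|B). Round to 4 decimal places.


Evidence ratio = P(E|A) / P(E|B)
= 0.37 / 0.06
= 6.1667

6.1667


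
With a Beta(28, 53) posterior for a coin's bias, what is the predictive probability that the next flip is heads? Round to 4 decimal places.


The predictive probability equals the posterior mean.
P(next = heads) = alpha / (alpha + beta)
= 28 / 81 = 0.3457

0.3457


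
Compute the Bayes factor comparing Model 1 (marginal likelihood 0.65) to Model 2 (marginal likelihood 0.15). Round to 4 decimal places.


BF12 = marginal likelihood of M1 / marginal likelihood of M2
= 0.65/0.15
= 4.3333

4.3333


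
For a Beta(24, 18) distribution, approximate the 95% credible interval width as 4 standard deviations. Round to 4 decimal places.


Variance of Beta(a,b) = ab / ((a+b)^2 * (a+b+1))
= 24*18 / ((42)^2 * 43)
= 0.0057
SD = sqrt(0.0057) = 0.0755
Width = 4 * SD = 0.3019

0.3019


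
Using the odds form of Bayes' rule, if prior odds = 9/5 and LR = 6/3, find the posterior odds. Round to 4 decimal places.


Bayes' rule in odds form: posterior odds = prior odds * LR
= (9 * 6) / (5 * 3)
= 54/15 = 3.6

3.6


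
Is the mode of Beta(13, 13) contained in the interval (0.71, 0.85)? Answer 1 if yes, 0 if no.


Mode = (a-1)/(a+b-2) = 12/24 = 0.5
Interval: (0.71, 0.85)
Contains mode? 0

0


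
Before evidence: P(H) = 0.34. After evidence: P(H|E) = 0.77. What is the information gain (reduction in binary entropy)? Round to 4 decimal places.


Prior entropy = 0.9248
Posterior entropy = 0.778
Information gain = 0.9248 - 0.778 = 0.1468

0.1468


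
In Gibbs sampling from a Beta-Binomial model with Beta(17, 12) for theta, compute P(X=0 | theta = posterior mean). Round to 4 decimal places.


Posterior mean = alpha/(alpha+beta) = 17/29 = 0.5862
P(X=0|theta=mean) = 1 - theta = 0.4138

0.4138


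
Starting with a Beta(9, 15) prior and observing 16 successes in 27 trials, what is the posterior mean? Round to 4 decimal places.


Posterior parameters: alpha = 9 + 16 = 25
beta = 15 + 11 = 26
Posterior mean = alpha / (alpha + beta) = 25 / 51
= 0.4902

0.4902


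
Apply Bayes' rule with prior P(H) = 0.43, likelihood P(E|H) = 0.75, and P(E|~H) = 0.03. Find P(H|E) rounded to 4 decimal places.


Step 1: Compute marginal P(E) = P(E|H)P(H) + P(E|~H)P(~H)
= 0.75*0.43 + 0.03*0.57 = 0.3396
Step 2: P(H|E) = P(E|H)P(H)/P(E) = 0.3225/0.3396
= 0.9496

0.9496


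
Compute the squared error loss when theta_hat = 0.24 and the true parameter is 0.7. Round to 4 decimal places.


L = (theta_hat - theta_true)^2
= (0.24 - 0.7)^2
= -0.46^2 = 0.2116

0.2116


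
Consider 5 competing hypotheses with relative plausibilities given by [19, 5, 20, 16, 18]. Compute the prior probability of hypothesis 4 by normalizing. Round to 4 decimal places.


Sum of weights = 19 + 5 + 20 + 16 + 18 = 78
Normalized prior for H4 = 16 / 78
= 0.2051

0.2051


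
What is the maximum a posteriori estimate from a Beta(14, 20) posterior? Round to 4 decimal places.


The MAP estimate equals the mode of the distribution.
Mode of Beta(a,b) = (a-1)/(a+b-2)
= 13/32
= 0.4062

0.4062


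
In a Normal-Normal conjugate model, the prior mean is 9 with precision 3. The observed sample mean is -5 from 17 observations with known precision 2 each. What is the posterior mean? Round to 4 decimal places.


Posterior precision = tau0 + n*tau = 3 + 17*2 = 37
Posterior mean = (tau0*mu0 + n*tau*xbar) / posterior_precision
= (3*9 + 17*2*-5) / 37
= -143 / 37 = -3.8649

-3.8649


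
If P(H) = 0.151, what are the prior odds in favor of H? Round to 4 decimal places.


Prior odds = P(H) / (1 - P(H))
= 0.151 / 0.849
= 0.1779

0.1779


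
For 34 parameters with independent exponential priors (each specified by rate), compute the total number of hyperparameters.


A exponential prior has 1 hyperparameter per parameter.
Total = 34 * 1 = 34

34


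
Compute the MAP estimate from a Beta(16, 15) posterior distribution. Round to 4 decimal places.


MAP = mode of Beta distribution
= (alpha - 1)/(alpha + beta - 2)
= (16-1)/(16+15-2)
= 15/29 = 0.5172

0.5172


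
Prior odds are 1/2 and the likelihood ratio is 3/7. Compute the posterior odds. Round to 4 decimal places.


Posterior odds = prior odds * likelihood ratio
= (1/2) * (3/7)
= 3 / 14
= 0.2143

0.2143


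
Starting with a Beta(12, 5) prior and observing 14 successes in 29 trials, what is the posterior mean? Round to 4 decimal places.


Posterior parameters: alpha = 12 + 14 = 26
beta = 5 + 15 = 20
Posterior mean = alpha / (alpha + beta) = 26 / 46
= 0.5652

0.5652


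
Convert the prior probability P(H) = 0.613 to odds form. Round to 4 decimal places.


P(not H) = 1 - 0.613 = 0.387
Odds = 0.613 / 0.387 = 1.584

1.584


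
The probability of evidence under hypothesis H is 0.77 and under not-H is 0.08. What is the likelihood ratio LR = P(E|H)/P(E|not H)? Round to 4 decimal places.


LR = 0.77 / 0.08
= 9.625

9.625


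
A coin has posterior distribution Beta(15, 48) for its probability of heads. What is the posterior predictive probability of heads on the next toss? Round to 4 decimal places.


Posterior predictive = E[theta] = alpha/(alpha+beta)
= 15/63
= 0.2381

0.2381


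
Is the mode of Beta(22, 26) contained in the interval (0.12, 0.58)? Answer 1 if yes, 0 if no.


Mode = (a-1)/(a+b-2) = 21/46 = 0.4565
Interval: (0.12, 0.58)
Contains mode? 1

1


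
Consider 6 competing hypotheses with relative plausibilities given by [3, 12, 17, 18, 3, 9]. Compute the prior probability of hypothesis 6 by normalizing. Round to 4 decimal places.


Sum of weights = 3 + 12 + 17 + 18 + 3 + 9 = 62
Normalized prior for H6 = 9 / 62
= 0.1452

0.1452


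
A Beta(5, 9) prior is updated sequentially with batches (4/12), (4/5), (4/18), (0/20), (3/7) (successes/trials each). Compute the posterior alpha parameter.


Sequential conjugate updating is equivalent to a single batch update.
Total successes across all batches = 15
alpha_posterior = alpha_prior + total_successes = 5 + 15
= 20

20


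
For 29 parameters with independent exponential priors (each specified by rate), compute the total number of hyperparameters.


A exponential prior has 1 hyperparameter per parameter.
Total = 29 * 1 = 29

29


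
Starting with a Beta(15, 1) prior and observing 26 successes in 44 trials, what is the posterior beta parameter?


Posterior beta = prior beta + failures
Failures = 44 - 26 = 18
beta_post = 1 + 18 = 19

19


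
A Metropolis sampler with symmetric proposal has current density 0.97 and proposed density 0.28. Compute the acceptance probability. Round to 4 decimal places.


For symmetric proposals, acceptance = min(1, pi(x*)/pi(x))
= min(1, 0.28/0.97)
= min(1, 0.2887) = 0.2887

0.2887


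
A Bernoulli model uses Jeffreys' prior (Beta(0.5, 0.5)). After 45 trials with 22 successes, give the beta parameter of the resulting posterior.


Posterior = Beta(prior_alpha + successes, prior_beta + failures)
= Beta(0.5 + 22, 0.5 + 23)
Posterior beta = 0.5 + (n - k) = 0.5 + 23 = 23.5

23.5


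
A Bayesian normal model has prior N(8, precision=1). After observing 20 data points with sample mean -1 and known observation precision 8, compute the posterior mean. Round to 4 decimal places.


Posterior mean = (prior_precision * prior_mean + n * data_precision * data_mean) / (prior_precision + n * data_precision)
Numerator = 1*8 + 20*8*-1 = -152
Denominator = 1 + 20*8 = 161
Posterior mean = -0.9441

-0.9441


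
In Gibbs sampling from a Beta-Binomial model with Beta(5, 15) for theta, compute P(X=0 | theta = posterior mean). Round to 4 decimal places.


Posterior mean = alpha/(alpha+beta) = 5/20 = 0.25
P(X=0|theta=mean) = 1 - theta = 0.75

0.75


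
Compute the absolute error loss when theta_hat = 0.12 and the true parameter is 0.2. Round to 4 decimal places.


L = |theta_hat - theta_true|
= |0.12 - 0.2| = 0.08

0.08


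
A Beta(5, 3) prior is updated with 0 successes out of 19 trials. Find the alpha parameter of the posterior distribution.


In the Beta-Binomial conjugate update:
alpha_post = alpha_prior + successes
= 5 + 0
= 5

5


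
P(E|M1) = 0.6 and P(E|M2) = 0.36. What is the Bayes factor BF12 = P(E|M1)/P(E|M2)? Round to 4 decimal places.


Bayes factor BF12 = P(E|M1) / P(E|M2)
= 0.6 / 0.36
= 1.6667

1.6667


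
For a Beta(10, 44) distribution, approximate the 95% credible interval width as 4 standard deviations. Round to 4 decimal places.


Variance of Beta(a,b) = ab / ((a+b)^2 * (a+b+1))
= 10*44 / ((54)^2 * 55)
= 0.0027
SD = sqrt(0.0027) = 0.0524
Width = 4 * SD = 0.2095

0.2095


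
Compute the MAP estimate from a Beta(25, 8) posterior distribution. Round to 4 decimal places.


MAP = mode of Beta distribution
= (alpha - 1)/(alpha + beta - 2)
= (25-1)/(25+8-2)
= 24/31 = 0.7742

0.7742


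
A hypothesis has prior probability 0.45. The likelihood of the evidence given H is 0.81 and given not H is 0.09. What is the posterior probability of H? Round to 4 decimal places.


Using Bayes' theorem:
P(E) = 0.45 * 0.81 + 0.55 * 0.09
P(E) = 0.414
P(H|E) = (0.45 * 0.81) / 0.414 = 0.8804

0.8804


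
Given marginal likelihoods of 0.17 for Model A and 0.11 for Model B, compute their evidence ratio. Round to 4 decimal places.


Ratio = ML(A) / ML(B) = 0.17/0.11
= 1.5455

1.5455


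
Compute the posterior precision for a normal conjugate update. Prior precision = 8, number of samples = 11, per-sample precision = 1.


tau_post = tau_0 + n * tau
= 8 + 11 * 1 = 19

19


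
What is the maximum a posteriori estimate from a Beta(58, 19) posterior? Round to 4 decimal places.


The MAP estimate equals the mode of the distribution.
Mode of Beta(a,b) = (a-1)/(a+b-2)
= 57/75
= 0.76

0.76


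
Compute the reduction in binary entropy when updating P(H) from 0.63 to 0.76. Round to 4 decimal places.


H_before = -p*log2(p) - (1-p)*log2(1-p) for p=0.63: 0.9507
H_after for p=0.76: 0.795
Reduction = 0.9507 - 0.795 = 0.1556

0.1556


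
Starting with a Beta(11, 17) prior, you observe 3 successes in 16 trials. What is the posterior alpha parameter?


For a Beta-Binomial conjugate model:
Posterior alpha = prior alpha + number of successes
= 11 + 3 = 14

14


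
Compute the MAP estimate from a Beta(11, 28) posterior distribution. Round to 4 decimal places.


MAP = mode of Beta distribution
= (alpha - 1)/(alpha + beta - 2)
= (11-1)/(11+28-2)
= 10/37 = 0.2703

0.2703


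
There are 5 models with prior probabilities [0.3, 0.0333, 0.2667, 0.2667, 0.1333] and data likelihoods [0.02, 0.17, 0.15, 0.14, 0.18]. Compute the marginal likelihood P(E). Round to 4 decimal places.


P(E) = sum over models of P(M_i) * P(E|M_i)
= 0.3*0.02 + 0.0333*0.17 + 0.2667*0.15 + 0.2667*0.14 + 0.1333*0.18
= 0.113

0.113


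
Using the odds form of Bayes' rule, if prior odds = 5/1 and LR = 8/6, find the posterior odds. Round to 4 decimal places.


Bayes' rule in odds form: posterior odds = prior odds * LR
= (5 * 8) / (1 * 6)
= 40/6 = 6.6667

6.6667


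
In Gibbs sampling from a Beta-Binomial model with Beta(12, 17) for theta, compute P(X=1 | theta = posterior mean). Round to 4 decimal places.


Posterior mean = alpha/(alpha+beta) = 12/29 = 0.4138
P(X=1|theta=mean) = theta = 0.4138

0.4138


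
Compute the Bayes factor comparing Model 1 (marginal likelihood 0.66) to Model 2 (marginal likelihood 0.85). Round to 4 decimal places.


BF12 = marginal likelihood of M1 / marginal likelihood of M2
= 0.66/0.85
= 0.7765

0.7765


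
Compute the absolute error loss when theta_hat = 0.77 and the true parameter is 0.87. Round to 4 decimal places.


L = |theta_hat - theta_true|
= |0.77 - 0.87| = 0.1

0.1


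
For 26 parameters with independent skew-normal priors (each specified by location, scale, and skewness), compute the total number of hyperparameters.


A skew-normal prior has 3 hyperparameters per parameter.
Total = 26 * 3 = 78

78


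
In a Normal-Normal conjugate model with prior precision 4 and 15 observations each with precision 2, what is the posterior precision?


Posterior precision = prior precision + n * observation precision
= 4 + 15 * 2
= 4 + 30 = 34

34


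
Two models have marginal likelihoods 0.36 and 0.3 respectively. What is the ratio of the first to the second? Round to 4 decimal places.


Evidence ratio = 0.36 / 0.3
= 1.2

1.2


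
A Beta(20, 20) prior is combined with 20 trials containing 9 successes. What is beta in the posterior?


In conjugate updating:
beta_posterior = beta_prior + (n - k)
= 20 + (20 - 9)
= 20 + 11 = 31

31


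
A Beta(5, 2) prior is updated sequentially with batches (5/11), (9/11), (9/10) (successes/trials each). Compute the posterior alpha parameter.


Sequential conjugate updating is equivalent to a single batch update.
Total successes across all batches = 23
alpha_posterior = alpha_prior + total_successes = 5 + 23
= 28

28


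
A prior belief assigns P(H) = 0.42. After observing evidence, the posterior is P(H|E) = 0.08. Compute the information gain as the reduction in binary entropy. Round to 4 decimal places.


H(prior) = -0.42*log2(0.42) - 0.58*log2(0.58)
= 0.9815
H(post) = -0.08*log2(0.08) - 0.92*log2(0.92)
= 0.4022
IG = 0.9815 - 0.4022 = 0.5793

0.5793


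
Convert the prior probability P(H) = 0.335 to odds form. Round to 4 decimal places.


P(not H) = 1 - 0.335 = 0.665
Odds = 0.335 / 0.665 = 0.5038

0.5038


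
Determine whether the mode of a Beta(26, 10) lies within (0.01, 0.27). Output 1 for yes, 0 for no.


First find the mode: (a-1)/(a+b-2) = 0.7353
Is 0.7353 in (0.01, 0.27)? 0

0


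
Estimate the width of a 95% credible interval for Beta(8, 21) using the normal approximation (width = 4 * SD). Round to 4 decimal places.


For Beta(a,b): Var = ab/((a+b)^2(a+b+1))
Var = 0.0067, SD = 0.0816
Approximate 95% CI width = 4 * 0.0816 = 0.3264

0.3264


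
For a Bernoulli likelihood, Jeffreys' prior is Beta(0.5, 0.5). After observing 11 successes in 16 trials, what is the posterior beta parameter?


Jeffreys' prior for Bernoulli is Beta(0.5, 0.5).
Posterior is Beta(0.5 + k, 0.5 + n - k).
Posterior beta = 0.5 + (n - k) = 0.5 + 5 = 5.5

5.5


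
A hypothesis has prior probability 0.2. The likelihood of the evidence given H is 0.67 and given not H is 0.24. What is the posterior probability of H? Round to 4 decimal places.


Using Bayes' theorem:
P(E) = 0.2 * 0.67 + 0.8 * 0.24
P(E) = 0.326
P(H|E) = (0.2 * 0.67) / 0.326 = 0.411

0.411


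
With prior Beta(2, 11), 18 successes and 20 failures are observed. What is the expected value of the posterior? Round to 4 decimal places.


Posterior = Beta(20, 31)
E[theta] = alpha/(alpha+beta)
= 20/51 = 0.3922

0.3922


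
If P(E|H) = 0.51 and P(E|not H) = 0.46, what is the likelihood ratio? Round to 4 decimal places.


Likelihood ratio = P(E|H) / P(E|not H)
= 0.51 / 0.46
= 1.1087

1.1087


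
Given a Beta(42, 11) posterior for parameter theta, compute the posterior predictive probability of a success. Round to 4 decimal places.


For a Beta-Bernoulli model, the predictive probability is the mean:
P(success) = 42/(42+11) = 42/53 = 0.7925

0.7925


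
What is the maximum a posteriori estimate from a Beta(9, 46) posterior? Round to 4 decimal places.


The MAP estimate equals the mode of the distribution.
Mode of Beta(a,b) = (a-1)/(a+b-2)
= 8/53
= 0.1509

0.1509


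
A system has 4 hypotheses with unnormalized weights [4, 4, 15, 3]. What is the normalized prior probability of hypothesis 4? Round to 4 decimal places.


The normalized prior is the weight divided by the total.
Total weight = 26
P(H4) = 3 / 26 = 0.1154

0.1154
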